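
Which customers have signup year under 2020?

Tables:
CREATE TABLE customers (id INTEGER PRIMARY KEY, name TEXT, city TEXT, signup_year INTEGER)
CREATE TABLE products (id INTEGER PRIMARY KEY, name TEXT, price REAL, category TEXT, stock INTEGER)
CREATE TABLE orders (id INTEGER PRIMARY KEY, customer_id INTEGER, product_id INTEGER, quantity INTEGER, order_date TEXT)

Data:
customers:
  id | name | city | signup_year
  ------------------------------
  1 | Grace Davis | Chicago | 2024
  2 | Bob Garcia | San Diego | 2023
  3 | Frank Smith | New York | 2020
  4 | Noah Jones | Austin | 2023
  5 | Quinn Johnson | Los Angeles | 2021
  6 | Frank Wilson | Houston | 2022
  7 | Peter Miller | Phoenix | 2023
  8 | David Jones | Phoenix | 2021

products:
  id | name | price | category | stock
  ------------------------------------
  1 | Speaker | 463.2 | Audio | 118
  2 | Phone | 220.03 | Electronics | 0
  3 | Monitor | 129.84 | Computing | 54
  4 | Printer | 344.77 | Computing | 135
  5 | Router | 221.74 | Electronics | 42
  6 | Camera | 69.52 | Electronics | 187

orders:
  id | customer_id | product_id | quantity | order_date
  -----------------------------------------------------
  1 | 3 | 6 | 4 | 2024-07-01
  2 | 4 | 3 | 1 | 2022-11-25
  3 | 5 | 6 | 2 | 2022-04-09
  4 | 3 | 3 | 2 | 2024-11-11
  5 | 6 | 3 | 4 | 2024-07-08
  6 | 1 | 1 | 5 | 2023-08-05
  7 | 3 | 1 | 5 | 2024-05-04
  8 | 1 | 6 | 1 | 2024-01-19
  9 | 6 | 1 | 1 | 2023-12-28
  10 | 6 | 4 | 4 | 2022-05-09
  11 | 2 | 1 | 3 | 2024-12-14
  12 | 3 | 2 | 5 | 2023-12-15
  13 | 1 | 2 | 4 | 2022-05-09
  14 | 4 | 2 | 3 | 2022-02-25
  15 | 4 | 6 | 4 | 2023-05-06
SELECT name, signup_year FROM customers WHERE signup_year < 2020

Execution result:
(no rows)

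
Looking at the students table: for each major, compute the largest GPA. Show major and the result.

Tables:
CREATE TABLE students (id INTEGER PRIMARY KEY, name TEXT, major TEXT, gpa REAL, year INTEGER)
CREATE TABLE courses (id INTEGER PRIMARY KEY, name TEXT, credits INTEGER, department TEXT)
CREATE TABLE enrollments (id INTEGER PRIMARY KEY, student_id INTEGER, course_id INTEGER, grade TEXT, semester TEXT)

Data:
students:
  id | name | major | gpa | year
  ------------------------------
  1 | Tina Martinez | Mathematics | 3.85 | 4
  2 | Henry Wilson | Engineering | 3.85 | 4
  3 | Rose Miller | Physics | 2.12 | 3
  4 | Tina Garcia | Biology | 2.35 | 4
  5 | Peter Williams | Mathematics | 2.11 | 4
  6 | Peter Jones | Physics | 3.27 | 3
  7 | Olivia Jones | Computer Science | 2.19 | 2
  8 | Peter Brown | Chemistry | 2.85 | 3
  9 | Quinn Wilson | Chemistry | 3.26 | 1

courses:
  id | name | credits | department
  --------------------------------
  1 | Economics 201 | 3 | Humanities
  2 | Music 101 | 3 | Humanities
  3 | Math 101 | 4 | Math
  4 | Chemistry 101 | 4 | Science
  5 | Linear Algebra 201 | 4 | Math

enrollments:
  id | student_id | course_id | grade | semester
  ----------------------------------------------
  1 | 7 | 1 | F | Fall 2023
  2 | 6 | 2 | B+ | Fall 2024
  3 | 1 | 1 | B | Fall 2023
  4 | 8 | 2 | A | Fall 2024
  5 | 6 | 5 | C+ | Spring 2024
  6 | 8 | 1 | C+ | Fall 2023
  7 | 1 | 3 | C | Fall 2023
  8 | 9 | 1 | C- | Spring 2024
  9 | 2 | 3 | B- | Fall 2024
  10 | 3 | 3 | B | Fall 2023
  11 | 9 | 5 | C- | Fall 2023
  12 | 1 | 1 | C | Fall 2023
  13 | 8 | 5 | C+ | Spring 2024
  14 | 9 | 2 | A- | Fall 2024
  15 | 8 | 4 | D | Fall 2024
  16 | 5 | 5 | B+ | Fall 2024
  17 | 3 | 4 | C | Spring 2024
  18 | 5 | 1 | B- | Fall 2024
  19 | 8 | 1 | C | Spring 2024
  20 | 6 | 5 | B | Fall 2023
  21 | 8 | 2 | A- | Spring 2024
SELECT major, MAX(gpa) AS max_gpa FROM students GROUP BY major

Execution result:
major | max_gpa
Biology | 2.35
Chemistry | 3.26
Computer Science | 2.19
Engineering | 3.85
Mathematics | 3.85
Physics | 3.27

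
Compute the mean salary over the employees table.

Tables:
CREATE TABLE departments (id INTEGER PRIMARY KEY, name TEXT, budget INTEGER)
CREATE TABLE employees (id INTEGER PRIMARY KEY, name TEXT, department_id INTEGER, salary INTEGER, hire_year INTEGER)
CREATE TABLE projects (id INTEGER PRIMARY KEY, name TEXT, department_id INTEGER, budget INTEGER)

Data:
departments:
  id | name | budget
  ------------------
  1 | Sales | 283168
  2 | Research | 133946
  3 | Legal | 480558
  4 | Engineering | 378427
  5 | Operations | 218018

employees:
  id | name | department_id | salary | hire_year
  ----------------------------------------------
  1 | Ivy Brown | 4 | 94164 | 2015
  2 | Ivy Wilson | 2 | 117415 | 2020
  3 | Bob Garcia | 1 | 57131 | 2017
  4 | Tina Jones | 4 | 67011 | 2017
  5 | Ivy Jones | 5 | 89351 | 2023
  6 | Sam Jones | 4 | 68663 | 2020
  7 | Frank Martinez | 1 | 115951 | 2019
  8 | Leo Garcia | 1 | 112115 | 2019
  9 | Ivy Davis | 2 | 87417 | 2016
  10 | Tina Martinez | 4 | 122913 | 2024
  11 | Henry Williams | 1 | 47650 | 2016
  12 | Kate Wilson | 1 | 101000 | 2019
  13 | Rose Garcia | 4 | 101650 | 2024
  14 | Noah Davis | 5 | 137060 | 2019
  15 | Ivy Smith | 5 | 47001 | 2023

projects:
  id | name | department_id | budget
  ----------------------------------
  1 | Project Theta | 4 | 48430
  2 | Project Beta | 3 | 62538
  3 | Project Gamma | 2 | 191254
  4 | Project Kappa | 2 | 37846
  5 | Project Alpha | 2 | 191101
SELECT AVG(salary) FROM employees

Execution result:
91099.47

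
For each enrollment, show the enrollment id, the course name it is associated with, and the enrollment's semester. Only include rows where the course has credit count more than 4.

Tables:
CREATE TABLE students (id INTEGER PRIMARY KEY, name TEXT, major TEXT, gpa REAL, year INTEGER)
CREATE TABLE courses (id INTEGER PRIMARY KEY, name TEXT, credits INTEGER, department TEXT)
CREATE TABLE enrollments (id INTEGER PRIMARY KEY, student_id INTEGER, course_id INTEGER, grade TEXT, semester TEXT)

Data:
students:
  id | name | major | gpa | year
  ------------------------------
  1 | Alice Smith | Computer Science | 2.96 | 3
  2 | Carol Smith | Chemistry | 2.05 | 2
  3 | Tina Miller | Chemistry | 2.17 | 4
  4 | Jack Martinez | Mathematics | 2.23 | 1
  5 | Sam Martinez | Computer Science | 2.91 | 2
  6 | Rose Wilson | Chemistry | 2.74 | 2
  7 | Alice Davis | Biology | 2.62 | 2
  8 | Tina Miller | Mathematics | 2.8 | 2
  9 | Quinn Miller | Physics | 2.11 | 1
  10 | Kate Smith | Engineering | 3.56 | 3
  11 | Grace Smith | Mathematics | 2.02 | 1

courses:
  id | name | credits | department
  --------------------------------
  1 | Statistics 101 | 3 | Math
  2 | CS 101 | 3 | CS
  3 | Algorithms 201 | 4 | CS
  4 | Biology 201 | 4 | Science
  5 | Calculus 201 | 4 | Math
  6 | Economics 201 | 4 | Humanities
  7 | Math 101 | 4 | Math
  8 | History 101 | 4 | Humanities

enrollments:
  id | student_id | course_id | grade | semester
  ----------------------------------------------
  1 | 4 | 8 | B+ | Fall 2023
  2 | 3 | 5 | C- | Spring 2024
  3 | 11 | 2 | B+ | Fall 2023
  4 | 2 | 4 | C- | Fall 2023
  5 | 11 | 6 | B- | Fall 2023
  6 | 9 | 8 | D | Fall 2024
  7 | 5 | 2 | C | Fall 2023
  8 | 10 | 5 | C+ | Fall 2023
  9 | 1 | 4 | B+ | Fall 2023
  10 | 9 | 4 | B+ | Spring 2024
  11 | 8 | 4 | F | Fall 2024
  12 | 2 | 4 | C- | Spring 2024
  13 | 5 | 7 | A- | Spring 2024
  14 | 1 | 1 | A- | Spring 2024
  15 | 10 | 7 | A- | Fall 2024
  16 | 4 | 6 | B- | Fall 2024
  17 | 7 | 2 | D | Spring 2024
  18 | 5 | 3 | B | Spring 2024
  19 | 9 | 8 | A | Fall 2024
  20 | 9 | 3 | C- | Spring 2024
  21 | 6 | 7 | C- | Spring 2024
SELECT c.id, p.name AS course, c.semester FROM enrollments c JOIN courses p ON c.course_id = p.id WHERE p.credits > 4

Execution result:
(no rows)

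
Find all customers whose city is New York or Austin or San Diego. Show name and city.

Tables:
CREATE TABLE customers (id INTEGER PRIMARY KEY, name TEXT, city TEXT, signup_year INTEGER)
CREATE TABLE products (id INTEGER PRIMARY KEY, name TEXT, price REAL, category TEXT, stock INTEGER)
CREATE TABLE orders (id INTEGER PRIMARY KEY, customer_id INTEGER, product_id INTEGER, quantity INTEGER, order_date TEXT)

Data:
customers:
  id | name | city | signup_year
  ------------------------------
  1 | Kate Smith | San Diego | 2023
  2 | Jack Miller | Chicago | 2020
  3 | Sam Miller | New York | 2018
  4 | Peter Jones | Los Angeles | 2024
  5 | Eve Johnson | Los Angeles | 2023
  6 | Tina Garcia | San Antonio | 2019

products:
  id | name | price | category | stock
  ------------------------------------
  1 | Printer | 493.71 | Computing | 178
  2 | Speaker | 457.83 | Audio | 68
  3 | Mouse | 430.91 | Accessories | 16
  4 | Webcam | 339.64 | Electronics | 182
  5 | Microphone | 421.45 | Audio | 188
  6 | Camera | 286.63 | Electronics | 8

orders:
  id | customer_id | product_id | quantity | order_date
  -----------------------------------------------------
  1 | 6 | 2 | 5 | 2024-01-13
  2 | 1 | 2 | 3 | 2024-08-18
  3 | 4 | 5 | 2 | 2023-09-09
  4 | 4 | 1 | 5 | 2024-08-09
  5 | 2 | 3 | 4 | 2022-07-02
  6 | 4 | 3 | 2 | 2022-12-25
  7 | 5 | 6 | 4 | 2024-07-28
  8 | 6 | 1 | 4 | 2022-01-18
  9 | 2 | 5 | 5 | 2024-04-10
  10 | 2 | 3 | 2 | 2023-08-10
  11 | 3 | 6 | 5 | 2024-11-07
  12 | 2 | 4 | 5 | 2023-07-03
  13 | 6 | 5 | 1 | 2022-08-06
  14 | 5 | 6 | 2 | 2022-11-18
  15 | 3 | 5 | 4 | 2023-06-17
SELECT name, city FROM customers WHERE city IN ('New York', 'Austin', 'San Diego')

Execution result:
name | city
Kate Smith | San Diego
Sam Miller | New York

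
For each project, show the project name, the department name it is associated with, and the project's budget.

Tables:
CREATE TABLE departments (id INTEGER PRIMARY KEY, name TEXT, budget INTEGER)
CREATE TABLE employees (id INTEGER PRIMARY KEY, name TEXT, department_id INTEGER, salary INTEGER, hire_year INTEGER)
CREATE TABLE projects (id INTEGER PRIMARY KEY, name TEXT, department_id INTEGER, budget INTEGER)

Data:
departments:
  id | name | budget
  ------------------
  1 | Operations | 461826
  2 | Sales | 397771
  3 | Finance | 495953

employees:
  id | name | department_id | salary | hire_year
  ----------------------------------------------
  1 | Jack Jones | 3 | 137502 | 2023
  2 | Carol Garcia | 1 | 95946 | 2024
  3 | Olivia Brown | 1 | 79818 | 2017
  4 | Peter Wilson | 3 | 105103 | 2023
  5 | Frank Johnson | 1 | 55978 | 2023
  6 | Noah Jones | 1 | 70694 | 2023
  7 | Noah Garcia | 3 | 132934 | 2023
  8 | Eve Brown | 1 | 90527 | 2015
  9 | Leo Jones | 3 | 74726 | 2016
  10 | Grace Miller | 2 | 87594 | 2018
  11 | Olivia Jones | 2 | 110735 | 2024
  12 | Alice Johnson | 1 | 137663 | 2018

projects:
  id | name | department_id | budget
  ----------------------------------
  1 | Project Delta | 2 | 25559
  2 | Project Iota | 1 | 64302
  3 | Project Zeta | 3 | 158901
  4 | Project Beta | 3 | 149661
SELECT c.name, p.name AS department, c.budget FROM projects c JOIN departments p ON c.department_id = p.id

Execution result:
name | department | budget
Project Delta | Sales | 25559
Project Iota | Operations | 64302
Project Zeta | Finance | 158901
Project Beta | Finance | 149661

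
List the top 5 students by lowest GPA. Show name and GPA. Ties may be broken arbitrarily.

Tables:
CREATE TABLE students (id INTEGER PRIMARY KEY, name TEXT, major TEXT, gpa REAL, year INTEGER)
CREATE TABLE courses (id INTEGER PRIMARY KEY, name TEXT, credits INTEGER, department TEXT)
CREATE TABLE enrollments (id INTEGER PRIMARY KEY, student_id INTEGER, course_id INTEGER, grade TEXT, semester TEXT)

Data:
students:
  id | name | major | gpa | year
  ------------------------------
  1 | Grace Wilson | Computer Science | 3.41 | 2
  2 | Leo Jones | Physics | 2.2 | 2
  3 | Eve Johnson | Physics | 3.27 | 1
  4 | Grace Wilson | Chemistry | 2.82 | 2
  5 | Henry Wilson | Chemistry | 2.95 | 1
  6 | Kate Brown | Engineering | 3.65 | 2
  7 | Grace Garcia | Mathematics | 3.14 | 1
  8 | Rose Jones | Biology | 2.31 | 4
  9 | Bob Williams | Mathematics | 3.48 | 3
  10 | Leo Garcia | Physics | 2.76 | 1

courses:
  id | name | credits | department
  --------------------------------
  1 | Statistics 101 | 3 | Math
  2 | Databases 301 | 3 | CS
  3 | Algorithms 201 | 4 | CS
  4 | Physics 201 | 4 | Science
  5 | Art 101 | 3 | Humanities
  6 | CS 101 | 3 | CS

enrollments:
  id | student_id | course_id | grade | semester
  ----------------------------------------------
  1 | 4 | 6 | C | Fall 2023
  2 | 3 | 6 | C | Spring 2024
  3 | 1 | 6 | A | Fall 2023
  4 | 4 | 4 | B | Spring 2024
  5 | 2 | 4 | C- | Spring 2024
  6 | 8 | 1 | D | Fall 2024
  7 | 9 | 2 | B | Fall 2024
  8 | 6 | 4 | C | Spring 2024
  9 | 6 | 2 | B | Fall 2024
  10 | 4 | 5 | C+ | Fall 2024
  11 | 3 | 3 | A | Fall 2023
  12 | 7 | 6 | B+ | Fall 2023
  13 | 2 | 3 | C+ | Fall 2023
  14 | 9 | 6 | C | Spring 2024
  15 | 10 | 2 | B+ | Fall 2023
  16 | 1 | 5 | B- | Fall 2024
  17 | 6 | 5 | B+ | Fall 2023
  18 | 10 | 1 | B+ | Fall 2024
SELECT name, gpa FROM students ORDER BY gpa ASC LIMIT 5

Execution result:
name | gpa
Leo Jones | 2.20
Rose Jones | 2.31
Leo Garcia | 2.76
Grace Wilson | 2.82
Henry Wilson | 2.95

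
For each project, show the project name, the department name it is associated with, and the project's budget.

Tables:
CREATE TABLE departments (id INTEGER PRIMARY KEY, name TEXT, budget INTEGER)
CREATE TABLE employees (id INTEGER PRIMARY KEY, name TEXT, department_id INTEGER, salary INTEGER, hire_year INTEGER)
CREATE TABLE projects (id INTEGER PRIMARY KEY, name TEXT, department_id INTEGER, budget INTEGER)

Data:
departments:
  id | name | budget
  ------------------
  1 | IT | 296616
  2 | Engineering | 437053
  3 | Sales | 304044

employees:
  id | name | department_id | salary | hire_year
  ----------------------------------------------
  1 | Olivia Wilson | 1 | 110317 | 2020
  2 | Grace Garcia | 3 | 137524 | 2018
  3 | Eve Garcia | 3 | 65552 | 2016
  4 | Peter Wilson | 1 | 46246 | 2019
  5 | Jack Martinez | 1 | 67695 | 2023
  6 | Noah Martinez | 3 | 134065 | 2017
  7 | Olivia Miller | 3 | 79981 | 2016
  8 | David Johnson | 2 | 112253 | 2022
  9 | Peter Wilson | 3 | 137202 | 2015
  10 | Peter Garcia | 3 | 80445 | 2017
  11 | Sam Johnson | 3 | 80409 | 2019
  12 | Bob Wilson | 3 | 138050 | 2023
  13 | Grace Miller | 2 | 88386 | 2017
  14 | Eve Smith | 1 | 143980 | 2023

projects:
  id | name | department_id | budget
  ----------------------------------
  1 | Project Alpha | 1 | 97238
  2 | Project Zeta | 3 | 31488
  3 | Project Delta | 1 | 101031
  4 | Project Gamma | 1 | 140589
SELECT c.name, p.name AS department, c.budget FROM projects c JOIN departments p ON c.department_id = p.id

Execution result:
name | department | budget
Project Alpha | IT | 97238
Project Zeta | Sales | 31488
Project Delta | IT | 101031
Project Gamma | IT | 140589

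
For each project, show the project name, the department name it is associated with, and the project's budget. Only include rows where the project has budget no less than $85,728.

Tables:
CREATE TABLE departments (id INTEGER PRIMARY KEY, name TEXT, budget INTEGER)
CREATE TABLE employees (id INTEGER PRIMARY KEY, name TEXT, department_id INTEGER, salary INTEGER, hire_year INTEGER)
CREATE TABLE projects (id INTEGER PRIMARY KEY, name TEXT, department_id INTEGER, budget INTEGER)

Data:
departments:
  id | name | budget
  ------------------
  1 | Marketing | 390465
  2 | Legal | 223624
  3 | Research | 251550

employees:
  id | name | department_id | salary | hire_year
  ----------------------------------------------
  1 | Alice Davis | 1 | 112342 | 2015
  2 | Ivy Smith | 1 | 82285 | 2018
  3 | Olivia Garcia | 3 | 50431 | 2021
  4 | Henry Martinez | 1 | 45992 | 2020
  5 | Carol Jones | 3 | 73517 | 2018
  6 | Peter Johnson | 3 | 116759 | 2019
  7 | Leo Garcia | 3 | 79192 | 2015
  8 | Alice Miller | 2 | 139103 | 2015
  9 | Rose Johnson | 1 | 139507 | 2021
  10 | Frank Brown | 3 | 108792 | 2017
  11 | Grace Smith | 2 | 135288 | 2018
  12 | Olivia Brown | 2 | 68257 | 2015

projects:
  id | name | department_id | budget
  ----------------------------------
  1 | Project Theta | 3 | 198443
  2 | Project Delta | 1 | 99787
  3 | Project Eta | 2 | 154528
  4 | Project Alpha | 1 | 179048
SELECT c.name, p.name AS department, c.budget FROM projects c JOIN departments p ON c.department_id = p.id WHERE c.budget >= 85728

Execution result:
name | department | budget
Project Theta | Research | 198443
Project Delta | Marketing | 99787
Project Eta | Legal | 154528
Project Alpha | Marketing | 179048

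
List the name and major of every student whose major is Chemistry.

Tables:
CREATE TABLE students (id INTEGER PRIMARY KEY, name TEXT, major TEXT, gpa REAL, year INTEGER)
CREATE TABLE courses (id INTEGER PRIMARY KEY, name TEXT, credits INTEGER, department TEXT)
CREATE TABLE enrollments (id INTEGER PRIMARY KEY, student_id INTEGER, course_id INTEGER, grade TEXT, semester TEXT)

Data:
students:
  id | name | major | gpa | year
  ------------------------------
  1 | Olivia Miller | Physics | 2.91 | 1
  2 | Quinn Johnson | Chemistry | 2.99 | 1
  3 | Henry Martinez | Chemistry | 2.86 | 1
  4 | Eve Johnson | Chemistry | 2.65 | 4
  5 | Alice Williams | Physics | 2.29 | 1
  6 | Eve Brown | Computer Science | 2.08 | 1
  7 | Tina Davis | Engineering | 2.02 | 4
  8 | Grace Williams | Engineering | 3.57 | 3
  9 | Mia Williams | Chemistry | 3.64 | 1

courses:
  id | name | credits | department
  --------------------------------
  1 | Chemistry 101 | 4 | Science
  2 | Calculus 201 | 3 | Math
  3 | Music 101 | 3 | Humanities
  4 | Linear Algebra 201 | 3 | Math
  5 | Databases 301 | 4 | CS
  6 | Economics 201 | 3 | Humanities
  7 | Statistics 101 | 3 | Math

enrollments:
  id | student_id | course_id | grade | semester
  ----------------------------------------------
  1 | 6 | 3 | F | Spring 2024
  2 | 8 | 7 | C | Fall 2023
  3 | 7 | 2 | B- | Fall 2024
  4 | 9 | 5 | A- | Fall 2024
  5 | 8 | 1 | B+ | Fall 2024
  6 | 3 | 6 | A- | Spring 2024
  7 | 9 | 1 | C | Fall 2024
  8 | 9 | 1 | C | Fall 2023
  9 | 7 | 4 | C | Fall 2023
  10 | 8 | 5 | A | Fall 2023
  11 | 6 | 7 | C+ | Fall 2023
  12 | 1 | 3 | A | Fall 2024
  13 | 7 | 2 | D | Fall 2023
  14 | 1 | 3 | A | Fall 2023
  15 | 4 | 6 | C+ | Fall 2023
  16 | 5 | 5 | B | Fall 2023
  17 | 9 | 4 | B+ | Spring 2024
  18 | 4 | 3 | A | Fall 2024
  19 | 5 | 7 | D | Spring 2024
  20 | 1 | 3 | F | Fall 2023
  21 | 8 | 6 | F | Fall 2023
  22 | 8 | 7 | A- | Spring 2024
SELECT name, major FROM students WHERE major = 'Chemistry'

Execution result:
name | major
Quinn Johnson | Chemistry
Henry Martinez | Chemistry
Eve Johnson | Chemistry
Mia Williams | Chemistry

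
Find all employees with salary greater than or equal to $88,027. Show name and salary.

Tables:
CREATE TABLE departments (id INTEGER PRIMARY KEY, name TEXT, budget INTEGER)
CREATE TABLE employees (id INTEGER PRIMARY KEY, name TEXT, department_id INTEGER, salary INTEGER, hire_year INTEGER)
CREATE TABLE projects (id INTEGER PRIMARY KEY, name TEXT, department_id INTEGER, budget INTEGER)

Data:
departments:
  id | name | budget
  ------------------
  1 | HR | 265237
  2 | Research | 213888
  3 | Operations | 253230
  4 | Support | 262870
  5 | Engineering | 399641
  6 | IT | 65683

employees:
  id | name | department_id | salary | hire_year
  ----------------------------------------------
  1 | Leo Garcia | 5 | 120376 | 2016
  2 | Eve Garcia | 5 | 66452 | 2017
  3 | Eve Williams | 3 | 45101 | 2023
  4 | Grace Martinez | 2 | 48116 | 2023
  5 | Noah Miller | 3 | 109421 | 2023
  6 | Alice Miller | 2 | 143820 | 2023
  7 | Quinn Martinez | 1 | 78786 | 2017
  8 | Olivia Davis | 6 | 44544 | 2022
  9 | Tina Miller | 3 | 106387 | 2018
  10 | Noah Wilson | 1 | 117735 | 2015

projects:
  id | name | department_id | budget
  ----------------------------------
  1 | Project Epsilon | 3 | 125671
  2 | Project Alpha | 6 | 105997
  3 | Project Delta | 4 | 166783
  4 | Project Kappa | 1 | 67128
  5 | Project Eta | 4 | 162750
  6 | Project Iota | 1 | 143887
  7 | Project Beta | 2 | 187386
SELECT name, salary FROM employees WHERE salary >= 88027

Execution result:
name | salary
Leo Garcia | 120376
Noah Miller | 109421
Alice Miller | 143820
Tina Miller | 106387
Noah Wilson | 117735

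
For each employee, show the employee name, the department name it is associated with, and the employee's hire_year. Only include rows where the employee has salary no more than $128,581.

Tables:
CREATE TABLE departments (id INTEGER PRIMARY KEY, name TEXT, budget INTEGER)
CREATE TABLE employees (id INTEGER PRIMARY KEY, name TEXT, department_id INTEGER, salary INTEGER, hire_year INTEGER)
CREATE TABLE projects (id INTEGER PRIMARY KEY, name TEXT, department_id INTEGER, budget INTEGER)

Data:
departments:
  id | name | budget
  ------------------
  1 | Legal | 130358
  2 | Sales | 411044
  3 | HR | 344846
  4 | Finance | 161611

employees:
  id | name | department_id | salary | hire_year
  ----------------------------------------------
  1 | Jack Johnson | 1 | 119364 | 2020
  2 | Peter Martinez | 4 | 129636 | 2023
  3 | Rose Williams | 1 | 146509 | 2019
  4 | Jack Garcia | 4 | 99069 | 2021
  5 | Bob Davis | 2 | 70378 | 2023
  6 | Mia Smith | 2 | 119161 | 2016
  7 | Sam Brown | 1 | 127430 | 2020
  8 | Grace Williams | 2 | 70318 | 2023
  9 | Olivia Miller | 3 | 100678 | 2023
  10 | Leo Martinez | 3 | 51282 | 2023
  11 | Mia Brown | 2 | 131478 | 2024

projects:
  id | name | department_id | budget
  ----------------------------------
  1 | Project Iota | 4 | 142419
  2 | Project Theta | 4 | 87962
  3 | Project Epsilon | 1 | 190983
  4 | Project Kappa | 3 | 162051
SELECT c.name, p.name AS department, c.hire_year FROM employees c JOIN departments p ON c.department_id = p.id WHERE c.salary <= 128581

Execution result:
name | department | hire_year
Jack Johnson | Legal | 2020
Jack Garcia | Finance | 2021
Bob Davis | Sales | 2023
Mia Smith | Sales | 2016
Sam Brown | Legal | 2020
Grace Williams | Sales | 2023
Olivia Miller | HR | 2023
Leo Martinez | HR | 2023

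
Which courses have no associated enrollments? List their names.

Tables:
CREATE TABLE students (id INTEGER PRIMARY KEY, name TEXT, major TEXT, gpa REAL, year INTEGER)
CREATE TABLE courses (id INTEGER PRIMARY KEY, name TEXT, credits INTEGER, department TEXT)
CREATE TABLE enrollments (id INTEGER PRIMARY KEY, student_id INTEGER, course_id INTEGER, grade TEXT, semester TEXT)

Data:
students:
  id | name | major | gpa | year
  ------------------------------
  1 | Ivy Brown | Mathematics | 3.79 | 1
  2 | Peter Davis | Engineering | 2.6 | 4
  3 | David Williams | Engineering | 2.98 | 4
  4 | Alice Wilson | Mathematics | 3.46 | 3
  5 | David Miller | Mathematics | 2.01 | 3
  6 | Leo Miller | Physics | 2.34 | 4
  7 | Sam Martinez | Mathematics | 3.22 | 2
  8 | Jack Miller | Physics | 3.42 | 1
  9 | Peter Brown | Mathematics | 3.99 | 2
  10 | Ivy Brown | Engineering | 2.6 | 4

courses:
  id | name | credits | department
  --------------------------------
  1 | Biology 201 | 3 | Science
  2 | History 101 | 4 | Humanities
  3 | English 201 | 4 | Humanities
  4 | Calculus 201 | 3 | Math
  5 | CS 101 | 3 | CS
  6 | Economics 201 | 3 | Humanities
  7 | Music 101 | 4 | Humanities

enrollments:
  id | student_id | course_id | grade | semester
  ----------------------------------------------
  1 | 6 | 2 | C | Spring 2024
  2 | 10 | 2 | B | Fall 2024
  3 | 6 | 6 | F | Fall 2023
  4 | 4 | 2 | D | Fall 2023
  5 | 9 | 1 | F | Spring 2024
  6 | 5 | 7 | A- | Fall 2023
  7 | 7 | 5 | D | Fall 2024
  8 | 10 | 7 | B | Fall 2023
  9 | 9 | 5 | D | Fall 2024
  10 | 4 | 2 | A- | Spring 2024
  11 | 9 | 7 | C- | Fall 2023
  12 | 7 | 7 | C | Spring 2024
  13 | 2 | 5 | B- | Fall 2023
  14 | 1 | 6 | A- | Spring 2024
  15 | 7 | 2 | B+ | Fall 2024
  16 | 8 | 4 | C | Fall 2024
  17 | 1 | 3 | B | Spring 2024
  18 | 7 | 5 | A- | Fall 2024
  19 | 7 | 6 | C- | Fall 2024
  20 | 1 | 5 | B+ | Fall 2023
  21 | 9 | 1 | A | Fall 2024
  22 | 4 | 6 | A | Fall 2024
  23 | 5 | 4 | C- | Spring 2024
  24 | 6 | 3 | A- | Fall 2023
SELECT p.name FROM courses p LEFT JOIN enrollments c ON c.course_id = p.id WHERE c.id IS NULL

Execution result:
(no rows)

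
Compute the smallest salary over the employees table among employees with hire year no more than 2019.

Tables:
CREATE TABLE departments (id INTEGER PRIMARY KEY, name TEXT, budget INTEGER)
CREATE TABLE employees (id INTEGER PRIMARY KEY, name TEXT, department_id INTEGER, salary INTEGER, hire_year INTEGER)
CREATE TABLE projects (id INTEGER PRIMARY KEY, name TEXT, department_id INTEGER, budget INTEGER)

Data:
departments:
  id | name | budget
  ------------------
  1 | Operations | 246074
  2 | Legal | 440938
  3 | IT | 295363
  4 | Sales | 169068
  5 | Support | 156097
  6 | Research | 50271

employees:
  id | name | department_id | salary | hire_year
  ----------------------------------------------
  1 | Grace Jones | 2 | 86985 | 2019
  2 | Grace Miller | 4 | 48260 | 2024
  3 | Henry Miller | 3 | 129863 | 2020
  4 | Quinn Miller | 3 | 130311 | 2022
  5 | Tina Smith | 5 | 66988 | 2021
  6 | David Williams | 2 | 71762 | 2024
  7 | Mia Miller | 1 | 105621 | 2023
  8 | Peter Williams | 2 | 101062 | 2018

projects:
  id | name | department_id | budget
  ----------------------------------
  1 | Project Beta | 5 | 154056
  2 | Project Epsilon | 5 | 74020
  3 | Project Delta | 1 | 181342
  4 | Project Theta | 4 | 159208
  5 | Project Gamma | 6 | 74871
SELECT MIN(salary) FROM employees WHERE hire_year <= 2019

Execution result:
86985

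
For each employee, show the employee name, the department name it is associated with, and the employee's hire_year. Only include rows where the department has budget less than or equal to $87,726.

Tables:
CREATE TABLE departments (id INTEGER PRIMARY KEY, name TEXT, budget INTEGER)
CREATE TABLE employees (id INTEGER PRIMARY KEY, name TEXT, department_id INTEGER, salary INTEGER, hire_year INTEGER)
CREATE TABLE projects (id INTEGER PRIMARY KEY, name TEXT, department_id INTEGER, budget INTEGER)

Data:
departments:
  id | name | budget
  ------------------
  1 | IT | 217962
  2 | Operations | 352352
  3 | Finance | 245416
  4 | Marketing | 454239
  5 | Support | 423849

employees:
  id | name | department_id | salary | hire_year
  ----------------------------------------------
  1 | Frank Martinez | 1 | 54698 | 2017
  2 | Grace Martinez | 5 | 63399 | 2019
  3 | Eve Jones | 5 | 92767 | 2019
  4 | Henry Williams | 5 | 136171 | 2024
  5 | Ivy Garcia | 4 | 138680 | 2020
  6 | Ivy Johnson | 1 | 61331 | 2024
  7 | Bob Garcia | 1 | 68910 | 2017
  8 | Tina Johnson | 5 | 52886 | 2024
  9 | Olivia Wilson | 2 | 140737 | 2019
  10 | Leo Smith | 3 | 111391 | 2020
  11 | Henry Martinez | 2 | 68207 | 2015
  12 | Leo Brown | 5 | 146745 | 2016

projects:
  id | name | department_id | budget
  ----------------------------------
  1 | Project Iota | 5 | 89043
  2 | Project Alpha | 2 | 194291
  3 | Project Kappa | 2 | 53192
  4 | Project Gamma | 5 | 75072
SELECT c.name, p.name AS department, c.hire_year FROM employees c JOIN departments p ON c.department_id = p.id WHERE p.budget <= 87726

Execution result:
(no rows)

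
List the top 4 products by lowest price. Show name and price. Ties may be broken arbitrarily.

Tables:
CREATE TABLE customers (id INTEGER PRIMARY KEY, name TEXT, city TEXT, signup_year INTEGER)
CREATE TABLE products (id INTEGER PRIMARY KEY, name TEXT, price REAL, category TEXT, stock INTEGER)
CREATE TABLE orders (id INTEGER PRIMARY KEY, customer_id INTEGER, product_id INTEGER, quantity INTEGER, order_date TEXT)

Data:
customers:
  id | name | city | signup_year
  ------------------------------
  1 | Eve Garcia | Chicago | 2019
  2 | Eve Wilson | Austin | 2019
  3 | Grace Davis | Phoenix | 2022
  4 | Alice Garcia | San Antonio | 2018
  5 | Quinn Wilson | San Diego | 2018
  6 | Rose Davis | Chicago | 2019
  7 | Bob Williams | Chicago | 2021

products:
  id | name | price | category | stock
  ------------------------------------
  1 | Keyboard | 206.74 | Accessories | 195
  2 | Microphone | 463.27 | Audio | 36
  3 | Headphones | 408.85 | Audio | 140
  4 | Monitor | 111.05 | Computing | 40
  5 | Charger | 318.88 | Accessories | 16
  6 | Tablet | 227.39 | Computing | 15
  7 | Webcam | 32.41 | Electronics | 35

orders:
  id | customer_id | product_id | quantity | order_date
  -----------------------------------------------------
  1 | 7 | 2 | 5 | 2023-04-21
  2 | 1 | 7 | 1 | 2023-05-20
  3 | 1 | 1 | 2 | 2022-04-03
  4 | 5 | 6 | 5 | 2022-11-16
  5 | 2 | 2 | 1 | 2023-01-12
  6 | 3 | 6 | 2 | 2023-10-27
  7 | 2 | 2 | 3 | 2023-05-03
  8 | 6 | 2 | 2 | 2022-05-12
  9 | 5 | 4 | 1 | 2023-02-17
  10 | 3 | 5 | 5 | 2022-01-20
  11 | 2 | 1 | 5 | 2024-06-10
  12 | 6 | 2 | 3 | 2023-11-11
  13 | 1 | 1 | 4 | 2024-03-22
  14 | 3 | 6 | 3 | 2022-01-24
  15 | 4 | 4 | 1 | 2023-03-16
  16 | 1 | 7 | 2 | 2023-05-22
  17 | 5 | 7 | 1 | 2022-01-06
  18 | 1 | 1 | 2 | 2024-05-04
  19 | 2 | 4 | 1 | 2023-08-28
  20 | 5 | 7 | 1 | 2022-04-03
SELECT name, price FROM products ORDER BY price ASC LIMIT 4

Execution result:
name | price
Webcam | 32.41
Monitor | 111.05
Keyboard | 206.74
Tablet | 227.39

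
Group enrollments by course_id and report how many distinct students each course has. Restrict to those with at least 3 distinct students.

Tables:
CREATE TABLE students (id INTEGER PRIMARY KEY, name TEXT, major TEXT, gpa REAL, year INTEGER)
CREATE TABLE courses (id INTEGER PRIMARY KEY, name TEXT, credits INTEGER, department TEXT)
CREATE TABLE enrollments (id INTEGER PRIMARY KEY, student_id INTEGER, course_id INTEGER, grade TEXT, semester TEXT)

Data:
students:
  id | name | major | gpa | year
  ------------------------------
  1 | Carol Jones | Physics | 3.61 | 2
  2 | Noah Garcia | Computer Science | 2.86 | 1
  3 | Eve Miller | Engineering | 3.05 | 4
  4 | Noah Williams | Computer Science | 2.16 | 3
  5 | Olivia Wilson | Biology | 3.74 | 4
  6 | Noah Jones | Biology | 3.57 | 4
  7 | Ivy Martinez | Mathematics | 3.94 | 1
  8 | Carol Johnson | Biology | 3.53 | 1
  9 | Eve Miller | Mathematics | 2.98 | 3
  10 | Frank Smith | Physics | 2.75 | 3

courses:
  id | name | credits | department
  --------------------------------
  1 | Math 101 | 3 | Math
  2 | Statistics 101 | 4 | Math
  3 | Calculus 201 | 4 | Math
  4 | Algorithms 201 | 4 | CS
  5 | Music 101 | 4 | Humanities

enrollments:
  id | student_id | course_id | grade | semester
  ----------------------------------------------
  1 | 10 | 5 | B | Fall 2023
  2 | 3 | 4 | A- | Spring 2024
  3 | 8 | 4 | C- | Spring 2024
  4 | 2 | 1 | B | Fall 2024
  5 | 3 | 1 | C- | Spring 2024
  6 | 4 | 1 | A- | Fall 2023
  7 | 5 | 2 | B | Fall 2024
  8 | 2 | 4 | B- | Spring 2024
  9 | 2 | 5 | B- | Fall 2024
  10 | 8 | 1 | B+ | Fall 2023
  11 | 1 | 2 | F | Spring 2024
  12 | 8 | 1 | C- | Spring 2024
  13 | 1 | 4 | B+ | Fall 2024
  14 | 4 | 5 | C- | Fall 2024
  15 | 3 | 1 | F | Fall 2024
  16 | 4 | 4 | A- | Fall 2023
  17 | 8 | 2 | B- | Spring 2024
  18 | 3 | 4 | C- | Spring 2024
SELECT course_id, COUNT(DISTINCT student_id) AS distinct_student_count FROM enrollments GROUP BY course_id HAVING COUNT(DISTINCT student_id) >= 3

Execution result:
course_id | distinct_student_count
1 | 4
2 | 3
4 | 5
5 | 3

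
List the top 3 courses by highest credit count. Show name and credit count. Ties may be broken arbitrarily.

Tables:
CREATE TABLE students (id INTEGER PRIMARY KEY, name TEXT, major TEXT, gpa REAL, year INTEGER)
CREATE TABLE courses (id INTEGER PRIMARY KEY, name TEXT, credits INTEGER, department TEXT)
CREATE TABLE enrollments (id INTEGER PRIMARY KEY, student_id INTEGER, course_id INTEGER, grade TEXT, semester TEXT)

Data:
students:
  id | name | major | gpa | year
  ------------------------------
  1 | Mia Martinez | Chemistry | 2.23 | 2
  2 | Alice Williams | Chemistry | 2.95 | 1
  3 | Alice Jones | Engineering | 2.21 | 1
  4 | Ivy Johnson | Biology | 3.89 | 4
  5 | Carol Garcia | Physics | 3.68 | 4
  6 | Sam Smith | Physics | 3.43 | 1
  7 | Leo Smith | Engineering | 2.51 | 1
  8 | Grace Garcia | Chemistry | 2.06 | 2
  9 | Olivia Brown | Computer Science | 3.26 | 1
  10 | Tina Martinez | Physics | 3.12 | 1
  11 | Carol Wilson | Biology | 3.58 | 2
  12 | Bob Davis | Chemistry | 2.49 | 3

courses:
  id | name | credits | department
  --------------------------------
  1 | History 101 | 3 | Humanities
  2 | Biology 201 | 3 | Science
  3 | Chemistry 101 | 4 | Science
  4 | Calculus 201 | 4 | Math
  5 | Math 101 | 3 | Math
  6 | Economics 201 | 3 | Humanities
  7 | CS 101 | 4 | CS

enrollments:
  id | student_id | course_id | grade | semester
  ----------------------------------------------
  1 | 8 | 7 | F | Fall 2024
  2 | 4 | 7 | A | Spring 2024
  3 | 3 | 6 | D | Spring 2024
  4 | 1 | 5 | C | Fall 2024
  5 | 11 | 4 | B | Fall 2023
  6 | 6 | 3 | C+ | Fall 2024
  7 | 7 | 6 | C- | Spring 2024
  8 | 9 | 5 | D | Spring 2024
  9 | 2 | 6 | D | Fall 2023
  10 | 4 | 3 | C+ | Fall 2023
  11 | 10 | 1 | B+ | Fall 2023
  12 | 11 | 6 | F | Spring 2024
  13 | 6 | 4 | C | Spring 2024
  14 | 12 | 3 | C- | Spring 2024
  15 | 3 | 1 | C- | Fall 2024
SELECT name, credits FROM courses ORDER BY credits DESC LIMIT 3

Execution result:
name | credits
Chemistry 101 | 4
Calculus 201 | 4
CS 101 | 4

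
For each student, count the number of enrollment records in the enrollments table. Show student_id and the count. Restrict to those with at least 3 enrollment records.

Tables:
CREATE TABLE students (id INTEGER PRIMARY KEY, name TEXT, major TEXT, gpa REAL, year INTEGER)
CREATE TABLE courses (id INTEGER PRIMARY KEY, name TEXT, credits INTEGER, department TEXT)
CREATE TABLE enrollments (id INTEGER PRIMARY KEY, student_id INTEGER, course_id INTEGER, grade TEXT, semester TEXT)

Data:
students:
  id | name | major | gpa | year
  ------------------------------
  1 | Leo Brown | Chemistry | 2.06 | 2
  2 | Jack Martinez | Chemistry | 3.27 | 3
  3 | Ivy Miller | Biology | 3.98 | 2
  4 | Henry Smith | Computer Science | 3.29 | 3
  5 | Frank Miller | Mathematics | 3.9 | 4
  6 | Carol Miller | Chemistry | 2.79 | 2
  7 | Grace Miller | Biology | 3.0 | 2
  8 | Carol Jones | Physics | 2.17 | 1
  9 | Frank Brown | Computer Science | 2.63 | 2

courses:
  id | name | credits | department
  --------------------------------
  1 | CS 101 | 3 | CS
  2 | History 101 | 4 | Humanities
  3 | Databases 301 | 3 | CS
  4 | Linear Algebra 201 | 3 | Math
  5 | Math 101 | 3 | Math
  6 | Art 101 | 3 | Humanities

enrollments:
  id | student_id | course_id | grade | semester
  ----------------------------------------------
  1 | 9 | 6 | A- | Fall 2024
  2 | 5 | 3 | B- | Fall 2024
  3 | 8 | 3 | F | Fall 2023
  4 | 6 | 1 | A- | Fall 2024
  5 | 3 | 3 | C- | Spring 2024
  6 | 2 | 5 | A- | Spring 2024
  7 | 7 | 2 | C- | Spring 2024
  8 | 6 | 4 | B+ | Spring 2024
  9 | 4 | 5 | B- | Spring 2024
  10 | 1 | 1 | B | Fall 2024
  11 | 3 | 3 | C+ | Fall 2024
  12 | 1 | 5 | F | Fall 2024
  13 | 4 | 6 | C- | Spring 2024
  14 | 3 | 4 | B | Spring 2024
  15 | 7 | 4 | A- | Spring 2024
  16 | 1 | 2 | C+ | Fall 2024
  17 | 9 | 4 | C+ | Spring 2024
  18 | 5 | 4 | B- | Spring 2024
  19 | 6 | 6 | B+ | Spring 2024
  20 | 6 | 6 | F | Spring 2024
SELECT student_id, COUNT(*) AS enrollment_count FROM enrollments GROUP BY student_id HAVING COUNT(*) >= 3

Execution result:
student_id | enrollment_count
1 | 3
3 | 3
6 | 4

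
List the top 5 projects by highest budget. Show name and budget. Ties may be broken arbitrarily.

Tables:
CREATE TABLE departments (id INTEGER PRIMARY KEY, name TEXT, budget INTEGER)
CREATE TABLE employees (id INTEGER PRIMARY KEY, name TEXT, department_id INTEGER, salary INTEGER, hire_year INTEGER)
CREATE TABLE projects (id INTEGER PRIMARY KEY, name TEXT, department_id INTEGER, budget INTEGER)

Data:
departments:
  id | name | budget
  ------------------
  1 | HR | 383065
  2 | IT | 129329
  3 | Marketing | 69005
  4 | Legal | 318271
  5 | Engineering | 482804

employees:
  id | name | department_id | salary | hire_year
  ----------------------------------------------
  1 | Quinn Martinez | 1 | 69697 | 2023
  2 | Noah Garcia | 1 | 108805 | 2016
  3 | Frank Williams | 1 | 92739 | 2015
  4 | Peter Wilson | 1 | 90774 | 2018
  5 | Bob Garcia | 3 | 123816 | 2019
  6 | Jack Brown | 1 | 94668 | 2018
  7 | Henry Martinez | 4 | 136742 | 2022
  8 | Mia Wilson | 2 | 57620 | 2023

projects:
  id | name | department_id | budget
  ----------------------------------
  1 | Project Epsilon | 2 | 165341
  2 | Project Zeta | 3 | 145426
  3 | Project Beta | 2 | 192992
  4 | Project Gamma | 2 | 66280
SELECT name, budget FROM projects ORDER BY budget DESC LIMIT 5

Execution result:
name | budget
Project Beta | 192992
Project Epsilon | 165341
Project Zeta | 145426
Project Gamma | 66280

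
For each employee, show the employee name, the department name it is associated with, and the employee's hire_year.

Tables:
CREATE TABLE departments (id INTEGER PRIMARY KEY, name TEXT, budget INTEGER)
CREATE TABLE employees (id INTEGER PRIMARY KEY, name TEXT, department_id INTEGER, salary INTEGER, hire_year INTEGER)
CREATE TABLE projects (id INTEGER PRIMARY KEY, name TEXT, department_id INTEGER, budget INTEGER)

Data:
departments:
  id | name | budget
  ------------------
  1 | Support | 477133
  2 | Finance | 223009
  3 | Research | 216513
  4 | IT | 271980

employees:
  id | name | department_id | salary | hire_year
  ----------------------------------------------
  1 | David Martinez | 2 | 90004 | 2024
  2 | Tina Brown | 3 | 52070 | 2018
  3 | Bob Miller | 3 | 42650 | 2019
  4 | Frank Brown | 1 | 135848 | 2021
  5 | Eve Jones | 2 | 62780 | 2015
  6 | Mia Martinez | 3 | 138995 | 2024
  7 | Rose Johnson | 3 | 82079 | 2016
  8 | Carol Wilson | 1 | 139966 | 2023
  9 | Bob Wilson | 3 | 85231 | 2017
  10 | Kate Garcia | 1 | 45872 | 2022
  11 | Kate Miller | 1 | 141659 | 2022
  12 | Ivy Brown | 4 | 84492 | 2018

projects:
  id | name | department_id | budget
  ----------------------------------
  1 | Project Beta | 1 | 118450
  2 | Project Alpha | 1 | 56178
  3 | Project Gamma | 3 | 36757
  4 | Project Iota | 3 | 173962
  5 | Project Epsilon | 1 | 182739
SELECT c.name, p.name AS department, c.hire_year FROM employees c JOIN departments p ON c.department_id = p.id

Execution result:
name | department | hire_year
David Martinez | Finance | 2024
Tina Brown | Research | 2018
Bob Miller | Research | 2019
Frank Brown | Support | 2021
Eve Jones | Finance | 2015
Mia Martinez | Research | 2024
Rose Johnson | Research | 2016
Carol Wilson | Support | 2023
Bob Wilson | Research | 2017
Kate Garcia | Support | 2022
Kate Miller | Support | 2022
Ivy Brown | IT | 2018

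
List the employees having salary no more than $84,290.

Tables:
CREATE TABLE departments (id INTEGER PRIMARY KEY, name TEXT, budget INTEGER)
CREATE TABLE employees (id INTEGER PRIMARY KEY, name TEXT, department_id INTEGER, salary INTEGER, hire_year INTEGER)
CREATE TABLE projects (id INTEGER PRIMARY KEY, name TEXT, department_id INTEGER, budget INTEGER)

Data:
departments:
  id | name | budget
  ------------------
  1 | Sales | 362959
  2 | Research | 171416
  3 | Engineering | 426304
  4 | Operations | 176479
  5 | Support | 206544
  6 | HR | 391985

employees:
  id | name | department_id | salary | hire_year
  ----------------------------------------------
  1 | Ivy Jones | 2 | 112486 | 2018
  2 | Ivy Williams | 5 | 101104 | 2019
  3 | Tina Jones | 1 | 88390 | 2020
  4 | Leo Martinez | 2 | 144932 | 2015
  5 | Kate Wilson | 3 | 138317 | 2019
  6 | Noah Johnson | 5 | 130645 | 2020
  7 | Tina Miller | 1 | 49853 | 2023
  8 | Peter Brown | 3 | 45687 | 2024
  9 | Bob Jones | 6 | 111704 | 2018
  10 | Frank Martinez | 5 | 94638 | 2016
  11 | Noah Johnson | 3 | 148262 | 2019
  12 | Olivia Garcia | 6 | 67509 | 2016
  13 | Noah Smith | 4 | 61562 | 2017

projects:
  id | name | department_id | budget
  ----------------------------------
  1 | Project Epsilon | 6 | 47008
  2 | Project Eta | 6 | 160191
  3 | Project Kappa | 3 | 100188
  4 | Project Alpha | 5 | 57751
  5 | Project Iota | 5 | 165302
SELECT name, salary FROM employees WHERE salary <= 84290

Execution result:
name | salary
Tina Miller | 49853
Peter Brown | 45687
Olivia Garcia | 67509
Noah Smith | 61562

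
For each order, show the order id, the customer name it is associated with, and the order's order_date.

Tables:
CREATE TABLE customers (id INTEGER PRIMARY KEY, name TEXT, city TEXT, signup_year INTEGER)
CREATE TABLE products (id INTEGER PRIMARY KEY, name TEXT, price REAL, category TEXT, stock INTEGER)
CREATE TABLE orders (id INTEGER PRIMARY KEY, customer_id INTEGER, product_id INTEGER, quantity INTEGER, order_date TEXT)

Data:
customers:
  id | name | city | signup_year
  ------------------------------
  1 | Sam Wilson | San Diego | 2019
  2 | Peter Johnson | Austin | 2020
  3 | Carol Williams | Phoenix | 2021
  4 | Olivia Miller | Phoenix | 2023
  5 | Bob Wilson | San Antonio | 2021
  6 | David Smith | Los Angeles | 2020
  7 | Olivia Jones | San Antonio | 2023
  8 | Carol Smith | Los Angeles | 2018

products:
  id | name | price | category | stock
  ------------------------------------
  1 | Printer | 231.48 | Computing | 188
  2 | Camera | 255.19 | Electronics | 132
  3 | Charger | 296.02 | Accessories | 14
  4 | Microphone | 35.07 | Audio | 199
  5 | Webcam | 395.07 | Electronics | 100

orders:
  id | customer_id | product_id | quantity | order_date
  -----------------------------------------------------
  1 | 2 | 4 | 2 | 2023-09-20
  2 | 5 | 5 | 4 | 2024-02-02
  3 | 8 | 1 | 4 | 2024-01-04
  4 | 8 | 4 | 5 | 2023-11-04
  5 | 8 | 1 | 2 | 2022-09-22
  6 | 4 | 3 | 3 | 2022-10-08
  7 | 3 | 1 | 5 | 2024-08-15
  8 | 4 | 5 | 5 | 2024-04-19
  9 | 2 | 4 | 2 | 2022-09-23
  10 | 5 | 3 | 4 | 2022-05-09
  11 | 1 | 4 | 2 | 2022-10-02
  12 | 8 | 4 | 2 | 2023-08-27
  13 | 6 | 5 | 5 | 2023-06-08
SELECT c.id, p.name AS customer, c.order_date FROM orders c JOIN customers p ON c.customer_id = p.id

Execution result:
id | customer | order_date
1 | Peter Johnson | 2023-09-20
2 | Bob Wilson | 2024-02-02
3 | Carol Smith | 2024-01-04
4 | Carol Smith | 2023-11-04
5 | Carol Smith | 2022-09-22
6 | Olivia Miller | 2022-10-08
7 | Carol Williams | 2024-08-15
8 | Olivia Miller | 2024-04-19
9 | Peter Johnson | 2022-09-23
10 | Bob Wilson | 2022-05-09
11 | Sam Wilson | 2022-10-02
12 | Carol Smith | 2023-08-27
13 | David Smith | 2023-06-08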